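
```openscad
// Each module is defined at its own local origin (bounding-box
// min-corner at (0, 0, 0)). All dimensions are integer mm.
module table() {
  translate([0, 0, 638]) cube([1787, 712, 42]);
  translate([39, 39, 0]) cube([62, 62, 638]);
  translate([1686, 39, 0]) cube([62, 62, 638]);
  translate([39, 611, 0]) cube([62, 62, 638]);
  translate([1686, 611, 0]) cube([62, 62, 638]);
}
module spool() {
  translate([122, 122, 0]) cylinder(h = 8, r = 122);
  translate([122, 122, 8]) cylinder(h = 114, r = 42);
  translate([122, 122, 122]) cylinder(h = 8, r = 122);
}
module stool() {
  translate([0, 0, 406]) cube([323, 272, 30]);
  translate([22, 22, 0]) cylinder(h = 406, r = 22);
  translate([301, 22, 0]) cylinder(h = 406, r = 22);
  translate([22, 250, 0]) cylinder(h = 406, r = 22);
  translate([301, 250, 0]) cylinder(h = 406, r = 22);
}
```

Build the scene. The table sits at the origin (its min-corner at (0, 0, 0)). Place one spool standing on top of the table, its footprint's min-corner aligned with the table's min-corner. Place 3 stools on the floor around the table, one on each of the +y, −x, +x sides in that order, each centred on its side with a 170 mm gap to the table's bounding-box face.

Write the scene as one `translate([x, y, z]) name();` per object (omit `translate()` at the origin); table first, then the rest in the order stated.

table();
translate([0, 0, 680]) spool();
translate([732, 882, 0]) stool();
translate([-493, 220, 0]) stool();
translate([1957, 220, 0]) stool();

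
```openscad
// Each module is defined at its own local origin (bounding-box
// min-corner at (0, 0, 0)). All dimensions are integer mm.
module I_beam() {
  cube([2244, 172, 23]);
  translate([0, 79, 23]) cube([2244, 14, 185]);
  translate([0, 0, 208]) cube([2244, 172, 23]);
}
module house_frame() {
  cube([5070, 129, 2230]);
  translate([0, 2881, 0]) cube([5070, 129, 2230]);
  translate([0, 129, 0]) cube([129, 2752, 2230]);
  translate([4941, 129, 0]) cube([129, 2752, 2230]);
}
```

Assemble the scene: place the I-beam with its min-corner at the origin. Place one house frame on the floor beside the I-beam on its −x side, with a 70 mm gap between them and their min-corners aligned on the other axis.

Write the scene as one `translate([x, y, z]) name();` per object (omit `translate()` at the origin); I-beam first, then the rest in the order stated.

I_beam();
translate([-5140, 0, 0]) house_frame();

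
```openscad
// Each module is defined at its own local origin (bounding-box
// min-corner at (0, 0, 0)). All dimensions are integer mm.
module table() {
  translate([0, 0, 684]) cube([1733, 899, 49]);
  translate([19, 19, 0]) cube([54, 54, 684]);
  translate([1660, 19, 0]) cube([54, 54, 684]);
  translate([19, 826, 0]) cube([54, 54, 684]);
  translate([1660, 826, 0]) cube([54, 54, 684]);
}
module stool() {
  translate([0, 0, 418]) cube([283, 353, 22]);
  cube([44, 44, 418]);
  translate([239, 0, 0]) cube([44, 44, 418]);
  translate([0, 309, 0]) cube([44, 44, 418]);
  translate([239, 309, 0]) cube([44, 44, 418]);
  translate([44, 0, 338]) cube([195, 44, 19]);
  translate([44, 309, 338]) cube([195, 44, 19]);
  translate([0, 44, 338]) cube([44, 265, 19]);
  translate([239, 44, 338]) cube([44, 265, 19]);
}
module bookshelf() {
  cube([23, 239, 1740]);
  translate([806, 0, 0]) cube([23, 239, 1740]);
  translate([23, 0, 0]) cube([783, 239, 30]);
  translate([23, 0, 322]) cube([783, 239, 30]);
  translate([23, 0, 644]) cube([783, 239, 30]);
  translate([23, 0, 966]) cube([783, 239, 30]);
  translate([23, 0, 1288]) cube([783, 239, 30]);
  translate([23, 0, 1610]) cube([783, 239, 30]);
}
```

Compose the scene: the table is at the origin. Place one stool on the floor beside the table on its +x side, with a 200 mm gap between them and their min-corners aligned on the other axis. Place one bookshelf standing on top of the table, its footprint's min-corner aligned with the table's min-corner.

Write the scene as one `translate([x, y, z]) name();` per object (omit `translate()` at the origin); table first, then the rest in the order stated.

table();
translate([1933, 0, 0]) stool();
translate([0, 0, 733]) bookshelf();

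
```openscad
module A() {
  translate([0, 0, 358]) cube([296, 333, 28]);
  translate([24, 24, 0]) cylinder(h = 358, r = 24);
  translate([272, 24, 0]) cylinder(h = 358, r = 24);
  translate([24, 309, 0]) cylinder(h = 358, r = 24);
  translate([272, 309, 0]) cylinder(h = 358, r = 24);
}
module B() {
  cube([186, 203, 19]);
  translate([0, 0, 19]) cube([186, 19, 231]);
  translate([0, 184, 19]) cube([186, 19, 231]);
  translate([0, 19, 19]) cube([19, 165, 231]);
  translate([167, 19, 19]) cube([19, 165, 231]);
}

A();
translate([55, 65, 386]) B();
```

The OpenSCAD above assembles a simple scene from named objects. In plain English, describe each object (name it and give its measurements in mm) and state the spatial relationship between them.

A is a four-legged stool. The seat is a 296×333×28 mm slab whose top surface is at z = 386 mm; four round legs, each 48 mm in diameter, run from the floor (z = 0) to the underside of the seat, each leg's axis is inset half a diameter from the nearest pair of seat edges (so the leg's bounding box is flush with the corner).

B is an open storage box with external size 186×203×250 mm and wall thickness 19 mm (the base is also 19 mm thick). The base covers the whole footprint; the four walls stand on the base, with the y-facing walls full-width and the x-facing walls fitting between their inner faces.

The open box is on top of the stool, centred.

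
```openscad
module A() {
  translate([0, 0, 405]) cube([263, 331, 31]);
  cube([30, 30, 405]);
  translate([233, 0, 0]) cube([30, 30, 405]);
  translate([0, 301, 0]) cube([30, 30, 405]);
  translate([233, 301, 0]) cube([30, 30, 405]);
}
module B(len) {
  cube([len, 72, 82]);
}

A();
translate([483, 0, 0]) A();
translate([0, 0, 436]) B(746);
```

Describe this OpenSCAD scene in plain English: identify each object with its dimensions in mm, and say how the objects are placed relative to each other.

A is a simple wooden stool: a rectangular seat 263 mm (x) by 331 mm (y), 31 mm thick, top face at z = 436 mm, on four square legs, each 30×30 mm in cross-section. The legs rest on z = 0, each flush with a corner of the seat.

B is a rectangular beam 746 mm long (x), 72 mm deep (y), 82 mm thick (z).

The beam spans the tops of two stools placed 220 mm apart, resting at z = 436 mm.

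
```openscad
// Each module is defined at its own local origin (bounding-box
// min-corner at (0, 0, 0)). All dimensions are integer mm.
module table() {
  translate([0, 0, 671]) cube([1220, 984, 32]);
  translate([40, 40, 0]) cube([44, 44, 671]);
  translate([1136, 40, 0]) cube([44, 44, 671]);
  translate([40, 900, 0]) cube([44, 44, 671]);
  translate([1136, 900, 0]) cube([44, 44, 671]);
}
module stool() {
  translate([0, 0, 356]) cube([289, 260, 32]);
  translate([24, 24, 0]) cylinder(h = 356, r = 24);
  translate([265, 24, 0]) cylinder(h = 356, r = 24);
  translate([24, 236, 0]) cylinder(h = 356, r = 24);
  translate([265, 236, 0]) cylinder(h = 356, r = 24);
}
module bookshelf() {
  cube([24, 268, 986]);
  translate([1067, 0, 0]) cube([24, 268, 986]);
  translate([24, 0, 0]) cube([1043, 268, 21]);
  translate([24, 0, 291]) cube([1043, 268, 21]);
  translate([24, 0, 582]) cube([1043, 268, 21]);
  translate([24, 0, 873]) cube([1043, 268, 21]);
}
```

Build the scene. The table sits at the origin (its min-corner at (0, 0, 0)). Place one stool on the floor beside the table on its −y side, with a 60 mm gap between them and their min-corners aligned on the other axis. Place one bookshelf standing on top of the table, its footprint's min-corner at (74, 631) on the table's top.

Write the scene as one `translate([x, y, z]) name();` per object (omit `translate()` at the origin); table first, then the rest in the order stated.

table();
translate([0, -320, 0]) stool();
translate([74, 631, 703]) bookshelf();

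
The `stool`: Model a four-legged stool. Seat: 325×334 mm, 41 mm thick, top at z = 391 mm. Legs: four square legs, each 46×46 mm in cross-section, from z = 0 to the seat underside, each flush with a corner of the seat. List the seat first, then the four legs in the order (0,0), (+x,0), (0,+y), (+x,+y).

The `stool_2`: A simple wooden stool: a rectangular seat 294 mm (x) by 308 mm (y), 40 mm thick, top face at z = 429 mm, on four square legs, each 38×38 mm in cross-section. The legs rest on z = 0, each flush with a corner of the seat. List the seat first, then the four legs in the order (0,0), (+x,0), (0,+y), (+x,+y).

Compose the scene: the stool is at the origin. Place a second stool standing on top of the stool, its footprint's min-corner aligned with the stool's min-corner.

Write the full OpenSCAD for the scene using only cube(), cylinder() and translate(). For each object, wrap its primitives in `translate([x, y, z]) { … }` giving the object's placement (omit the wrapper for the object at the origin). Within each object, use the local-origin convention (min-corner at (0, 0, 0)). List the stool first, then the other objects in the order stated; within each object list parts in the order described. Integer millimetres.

translate([0, 0, 350]) cube([325, 334, 41]);
cube([46, 46, 350]);
translate([279, 0, 0]) cube([46, 46, 350]);
translate([0, 288, 0]) cube([46, 46, 350]);
translate([279, 288, 0]) cube([46, 46, 350]);
translate([0, 0, 391]) {
  translate([0, 0, 389]) cube([294, 308, 40]);
  cube([38, 38, 389]);
  translate([256, 0, 0]) cube([38, 38, 389]);
  translate([0, 270, 0]) cube([38, 38, 389]);
  translate([256, 270, 0]) cube([38, 38, 389]);
}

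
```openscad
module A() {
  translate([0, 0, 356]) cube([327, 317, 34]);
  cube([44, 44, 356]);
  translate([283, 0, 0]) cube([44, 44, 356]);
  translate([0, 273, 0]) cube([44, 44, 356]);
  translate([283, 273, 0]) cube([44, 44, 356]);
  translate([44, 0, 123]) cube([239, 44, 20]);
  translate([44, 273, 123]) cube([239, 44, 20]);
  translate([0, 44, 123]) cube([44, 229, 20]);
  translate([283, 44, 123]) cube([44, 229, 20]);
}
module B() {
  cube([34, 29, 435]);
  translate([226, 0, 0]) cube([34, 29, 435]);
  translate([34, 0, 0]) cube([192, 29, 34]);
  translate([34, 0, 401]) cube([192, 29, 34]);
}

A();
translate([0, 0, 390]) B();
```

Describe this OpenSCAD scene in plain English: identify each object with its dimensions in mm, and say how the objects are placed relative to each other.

A is a simple wooden stool: a rectangular seat 327 mm (x) by 317 mm (y), 34 mm thick, top face at z = 390 mm, on four square legs, each 44×44 mm in cross-section. The legs rest on z = 0, each flush with a corner of the seat. Four stretchers, 44 mm wide and 20 mm tall, connect adjacent legs with their undersides at z = 123 mm, each running between the inner faces of the legs it joins and aligned with the legs' outer faces on the other axis.

B is a rectangular picture frame lying in the x–z plane (depth along y). The opening is 192 mm wide (x) by 367 mm tall (z), surrounded by a border 34 mm wide on all four sides. The frame is 29 mm deep and is made of two full-height vertical stiles with two horizontal rails fitted between them.

The picture frame is on top of the stool.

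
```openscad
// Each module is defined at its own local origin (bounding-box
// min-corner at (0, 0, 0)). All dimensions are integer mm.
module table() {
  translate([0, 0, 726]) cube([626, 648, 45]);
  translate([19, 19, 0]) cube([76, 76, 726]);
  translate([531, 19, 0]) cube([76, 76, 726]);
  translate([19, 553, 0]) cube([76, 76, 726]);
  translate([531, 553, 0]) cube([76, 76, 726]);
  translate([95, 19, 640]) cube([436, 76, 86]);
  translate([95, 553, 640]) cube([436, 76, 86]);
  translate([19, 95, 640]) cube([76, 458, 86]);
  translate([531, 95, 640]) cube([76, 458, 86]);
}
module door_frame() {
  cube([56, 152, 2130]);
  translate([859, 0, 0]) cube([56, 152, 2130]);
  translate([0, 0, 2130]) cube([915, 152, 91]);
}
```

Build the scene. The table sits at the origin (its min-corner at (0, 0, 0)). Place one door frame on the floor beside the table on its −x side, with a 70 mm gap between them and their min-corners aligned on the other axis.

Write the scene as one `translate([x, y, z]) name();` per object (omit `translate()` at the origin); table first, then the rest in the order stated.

table();
translate([-985, 0, 0]) door_frame();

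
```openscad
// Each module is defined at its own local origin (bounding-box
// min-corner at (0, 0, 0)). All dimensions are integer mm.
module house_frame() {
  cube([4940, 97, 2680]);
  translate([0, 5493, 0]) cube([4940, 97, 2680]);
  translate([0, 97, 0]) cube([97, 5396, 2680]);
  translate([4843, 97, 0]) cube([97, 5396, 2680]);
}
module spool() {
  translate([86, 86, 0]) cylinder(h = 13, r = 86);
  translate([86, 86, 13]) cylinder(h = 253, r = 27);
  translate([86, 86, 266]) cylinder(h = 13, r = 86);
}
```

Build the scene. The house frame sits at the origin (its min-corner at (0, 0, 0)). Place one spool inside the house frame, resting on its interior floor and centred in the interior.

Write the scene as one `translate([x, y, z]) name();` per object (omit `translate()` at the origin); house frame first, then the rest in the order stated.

house_frame();
translate([2384, 2709, 0]) spool();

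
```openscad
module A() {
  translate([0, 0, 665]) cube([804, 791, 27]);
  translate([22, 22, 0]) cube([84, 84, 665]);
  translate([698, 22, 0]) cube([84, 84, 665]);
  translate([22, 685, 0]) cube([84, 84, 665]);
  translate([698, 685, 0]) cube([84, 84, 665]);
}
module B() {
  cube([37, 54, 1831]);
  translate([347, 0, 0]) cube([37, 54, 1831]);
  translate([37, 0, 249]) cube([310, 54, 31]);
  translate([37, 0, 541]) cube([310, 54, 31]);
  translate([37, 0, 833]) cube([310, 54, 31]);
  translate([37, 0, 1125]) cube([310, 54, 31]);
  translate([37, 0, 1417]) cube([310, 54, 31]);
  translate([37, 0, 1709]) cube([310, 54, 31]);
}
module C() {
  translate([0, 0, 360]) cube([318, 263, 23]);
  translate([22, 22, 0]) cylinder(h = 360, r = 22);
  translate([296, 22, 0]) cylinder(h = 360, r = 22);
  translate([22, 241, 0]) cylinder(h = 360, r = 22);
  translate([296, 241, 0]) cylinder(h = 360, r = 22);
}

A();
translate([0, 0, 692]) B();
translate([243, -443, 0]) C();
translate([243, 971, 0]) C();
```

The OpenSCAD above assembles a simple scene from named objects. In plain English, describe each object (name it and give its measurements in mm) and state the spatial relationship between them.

A is a table with a 804×791 mm rectangular top, 27 mm thick, top surface at z = 692 mm, supported by four 84×84 mm square legs, each inset 22 mm from the nearest pair of top edges, running from the floor.

B is a wooden ladder with two side rails of 37×54 mm section and 1831 mm height, set 384 mm apart overall. Between them run 6 rectangular rungs (54 mm deep, 31 mm thick), front faces flush with the rails' −y face. The bottom of the first rung is 249 mm above the floor and each subsequent rung is 292 mm higher than the one below.

C is a four-legged stool. The seat is a 318×263×23 mm slab whose top surface is at z = 383 mm; four round legs, each 44 mm in diameter, run from the floor (z = 0) to the underside of the seat, each leg's axis is inset half a diameter from the nearest pair of seat edges (so the leg's bounding box is flush with the corner).

The ladder is on top of the table. Two stools sit around the table at the −y, +y sides.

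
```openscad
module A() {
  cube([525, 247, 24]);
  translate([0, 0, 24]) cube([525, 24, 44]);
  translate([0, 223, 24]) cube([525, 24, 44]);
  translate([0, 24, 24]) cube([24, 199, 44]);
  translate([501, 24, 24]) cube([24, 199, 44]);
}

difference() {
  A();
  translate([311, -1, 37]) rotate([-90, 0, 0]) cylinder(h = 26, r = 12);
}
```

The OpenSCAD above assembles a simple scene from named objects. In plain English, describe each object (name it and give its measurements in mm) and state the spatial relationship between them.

A is an open-topped rectangular box: outside dimensions 525×247×68 mm, with a uniform wall and base thickness of 24 mm. The base is a full 525×247 slab on the floor; four walls sit on top of the base. The front and back walls (the −y and +y sides) span the full width; the two side walls fit between them.

The open box has a circular hole of radius 12 mm through its front wall, centred at (x = 311, z = 37).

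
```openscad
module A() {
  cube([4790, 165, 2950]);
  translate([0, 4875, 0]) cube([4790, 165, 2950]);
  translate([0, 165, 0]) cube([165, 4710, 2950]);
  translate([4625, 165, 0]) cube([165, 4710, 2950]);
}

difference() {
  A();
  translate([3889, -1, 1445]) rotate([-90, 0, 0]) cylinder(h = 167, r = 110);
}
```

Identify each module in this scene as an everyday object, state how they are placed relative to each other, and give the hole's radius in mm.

A is a house frame. The house frame has a circular hole through its front wall. The hole's radius is 110 mm.

The subtracted cylinder has r = 110 mm.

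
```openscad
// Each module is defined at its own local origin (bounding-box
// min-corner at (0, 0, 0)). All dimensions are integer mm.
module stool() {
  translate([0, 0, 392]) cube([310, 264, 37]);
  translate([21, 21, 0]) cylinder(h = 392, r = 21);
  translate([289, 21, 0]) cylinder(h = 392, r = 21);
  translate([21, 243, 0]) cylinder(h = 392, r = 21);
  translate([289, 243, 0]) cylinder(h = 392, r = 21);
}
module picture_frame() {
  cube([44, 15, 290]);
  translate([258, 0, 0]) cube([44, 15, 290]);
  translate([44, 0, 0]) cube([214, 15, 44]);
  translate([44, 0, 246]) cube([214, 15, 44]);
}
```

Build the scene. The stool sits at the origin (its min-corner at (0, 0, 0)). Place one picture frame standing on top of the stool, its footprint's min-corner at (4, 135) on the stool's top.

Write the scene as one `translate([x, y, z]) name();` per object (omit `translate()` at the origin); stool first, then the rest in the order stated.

stool();
translate([4, 135, 429]) picture_frame();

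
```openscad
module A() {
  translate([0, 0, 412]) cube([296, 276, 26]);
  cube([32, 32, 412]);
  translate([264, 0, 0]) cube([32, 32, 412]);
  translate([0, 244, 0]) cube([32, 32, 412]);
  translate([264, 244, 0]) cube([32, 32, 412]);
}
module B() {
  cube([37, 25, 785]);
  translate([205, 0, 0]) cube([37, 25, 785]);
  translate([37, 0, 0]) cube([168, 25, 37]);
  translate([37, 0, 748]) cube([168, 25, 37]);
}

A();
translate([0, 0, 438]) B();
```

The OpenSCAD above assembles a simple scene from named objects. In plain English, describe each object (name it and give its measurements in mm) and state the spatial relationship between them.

A is a four-legged stool. The seat is a 296×276×26 mm slab whose top surface is at z = 438 mm; four square legs, each 32×32 mm in cross-section, run from the floor (z = 0) to the underside of the seat, each flush with a corner of the seat.

B is a picture frame with a 168×711 mm rectangular opening (x by z) and a uniform 37 mm border on every side. Frame depth is 25 mm along y. It is built from two vertical stiles running the full outside height and two horizontal rails spanning the gap between the stiles.

The picture frame is on top of the stool.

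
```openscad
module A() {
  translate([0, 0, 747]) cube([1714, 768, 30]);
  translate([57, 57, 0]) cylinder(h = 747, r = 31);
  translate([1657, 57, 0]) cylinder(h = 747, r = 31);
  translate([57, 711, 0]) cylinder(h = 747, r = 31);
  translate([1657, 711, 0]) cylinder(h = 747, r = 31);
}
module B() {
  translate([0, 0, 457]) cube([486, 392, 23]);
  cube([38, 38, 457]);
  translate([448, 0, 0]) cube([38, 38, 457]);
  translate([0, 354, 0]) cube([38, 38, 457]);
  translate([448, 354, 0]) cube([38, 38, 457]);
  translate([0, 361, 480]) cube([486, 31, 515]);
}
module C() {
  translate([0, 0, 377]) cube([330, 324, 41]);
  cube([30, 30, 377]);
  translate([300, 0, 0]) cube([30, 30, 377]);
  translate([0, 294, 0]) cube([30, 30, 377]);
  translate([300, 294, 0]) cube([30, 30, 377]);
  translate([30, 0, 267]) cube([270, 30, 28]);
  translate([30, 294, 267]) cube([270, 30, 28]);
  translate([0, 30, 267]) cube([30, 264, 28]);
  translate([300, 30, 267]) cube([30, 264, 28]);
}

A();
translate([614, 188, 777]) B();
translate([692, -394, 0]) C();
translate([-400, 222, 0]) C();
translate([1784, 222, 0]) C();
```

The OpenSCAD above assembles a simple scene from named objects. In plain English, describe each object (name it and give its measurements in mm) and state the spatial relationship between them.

A is a rectangular dining table. The top is 1714×768×30 mm with its upper surface at z = 777 mm. It stands on four round legs of 62 mm diameter, each leg's bounding box inset 26 mm from the nearest pair of top edges, running from the floor to the underside of the top.

B is a chair: 486×392 mm seat, 23 mm thick, top at z = 480 mm, on four 38 mm square corner legs flush with the seat edges. A 31 mm thick backrest slab spans the full seat width, extending 515 mm above the seat top, its back face flush with the seat's +y edge.

C is a simple wooden stool: a rectangular seat 330 mm (x) by 324 mm (y), 41 mm thick, top face at z = 418 mm, on four square legs, each 30×30 mm in cross-section. The legs rest on z = 0, each flush with a corner of the seat. Four stretchers, 30 mm wide and 28 mm tall, connect adjacent legs with their undersides at z = 267 mm, each running between the inner faces of the legs it joins and aligned with the legs' outer faces on the other axis.

The chair is on top of the table, centred. Three stools sit around the table at the −y, −x, +x sides.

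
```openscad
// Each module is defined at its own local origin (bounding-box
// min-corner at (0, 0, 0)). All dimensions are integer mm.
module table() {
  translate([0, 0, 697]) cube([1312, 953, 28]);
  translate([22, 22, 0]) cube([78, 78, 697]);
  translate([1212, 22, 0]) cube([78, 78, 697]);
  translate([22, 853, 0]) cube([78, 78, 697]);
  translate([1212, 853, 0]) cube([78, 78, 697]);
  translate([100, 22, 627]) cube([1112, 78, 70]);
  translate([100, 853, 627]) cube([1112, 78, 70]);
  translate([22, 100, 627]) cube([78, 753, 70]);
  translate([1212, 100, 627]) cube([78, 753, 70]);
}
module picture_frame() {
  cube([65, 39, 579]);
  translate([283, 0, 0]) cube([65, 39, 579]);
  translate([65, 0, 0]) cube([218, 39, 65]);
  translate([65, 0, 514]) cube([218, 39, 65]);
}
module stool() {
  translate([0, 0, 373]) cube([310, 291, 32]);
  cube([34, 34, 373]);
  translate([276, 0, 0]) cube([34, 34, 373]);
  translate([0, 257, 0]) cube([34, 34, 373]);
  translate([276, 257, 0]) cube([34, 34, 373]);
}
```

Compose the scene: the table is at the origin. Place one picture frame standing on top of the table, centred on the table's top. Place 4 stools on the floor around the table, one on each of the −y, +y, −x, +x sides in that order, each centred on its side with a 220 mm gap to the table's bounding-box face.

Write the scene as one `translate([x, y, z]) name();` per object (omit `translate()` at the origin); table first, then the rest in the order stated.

table();
translate([482, 457, 725]) picture_frame();
translate([501, -511, 0]) stool();
translate([501, 1173, 0]) stool();
translate([-530, 331, 0]) stool();
translate([1532, 331, 0]) stool();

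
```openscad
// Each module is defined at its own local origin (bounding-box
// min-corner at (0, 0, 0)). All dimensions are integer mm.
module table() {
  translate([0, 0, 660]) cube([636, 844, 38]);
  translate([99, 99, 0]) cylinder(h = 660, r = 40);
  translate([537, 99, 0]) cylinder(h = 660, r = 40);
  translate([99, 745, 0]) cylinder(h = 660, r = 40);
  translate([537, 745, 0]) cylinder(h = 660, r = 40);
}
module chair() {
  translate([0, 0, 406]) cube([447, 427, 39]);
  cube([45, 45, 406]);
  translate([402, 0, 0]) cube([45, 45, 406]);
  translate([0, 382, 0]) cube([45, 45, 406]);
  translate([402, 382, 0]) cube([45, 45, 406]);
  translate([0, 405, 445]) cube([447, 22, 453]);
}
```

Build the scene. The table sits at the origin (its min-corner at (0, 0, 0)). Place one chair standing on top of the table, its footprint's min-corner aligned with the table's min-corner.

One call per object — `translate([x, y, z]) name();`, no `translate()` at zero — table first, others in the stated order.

table();
translate([0, 0, 698]) chair();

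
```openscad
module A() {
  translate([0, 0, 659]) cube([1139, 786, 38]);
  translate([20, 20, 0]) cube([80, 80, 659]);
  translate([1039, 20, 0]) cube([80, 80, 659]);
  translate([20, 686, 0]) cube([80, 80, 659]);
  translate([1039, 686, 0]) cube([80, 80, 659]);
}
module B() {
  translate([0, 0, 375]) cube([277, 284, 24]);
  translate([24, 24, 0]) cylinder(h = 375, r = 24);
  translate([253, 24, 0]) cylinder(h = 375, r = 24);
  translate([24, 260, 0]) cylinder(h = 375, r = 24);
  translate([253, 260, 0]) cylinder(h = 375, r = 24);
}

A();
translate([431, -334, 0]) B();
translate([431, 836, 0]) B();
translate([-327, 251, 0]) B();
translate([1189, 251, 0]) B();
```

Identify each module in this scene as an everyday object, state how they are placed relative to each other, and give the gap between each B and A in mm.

Each stool's nearest face is 50 mm from the table's bounding box.

A is a table. B is a stool. Four stools sit around the table at the −y, +y, −x, +x sides. The gap between each stool and the table is 50 mm.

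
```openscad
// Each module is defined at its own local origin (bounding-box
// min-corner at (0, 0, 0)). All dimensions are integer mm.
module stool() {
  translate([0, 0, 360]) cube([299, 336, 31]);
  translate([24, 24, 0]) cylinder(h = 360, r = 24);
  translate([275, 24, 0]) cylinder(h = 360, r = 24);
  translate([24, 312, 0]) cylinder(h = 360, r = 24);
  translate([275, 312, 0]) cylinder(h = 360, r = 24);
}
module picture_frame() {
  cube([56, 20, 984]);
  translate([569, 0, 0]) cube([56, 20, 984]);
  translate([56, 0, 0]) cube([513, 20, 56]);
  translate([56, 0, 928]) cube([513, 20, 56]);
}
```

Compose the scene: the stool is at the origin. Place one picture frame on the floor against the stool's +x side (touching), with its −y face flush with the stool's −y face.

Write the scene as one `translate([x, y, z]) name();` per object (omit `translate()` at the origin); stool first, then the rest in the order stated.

stool();
translate([299, 0, 0]) picture_frame();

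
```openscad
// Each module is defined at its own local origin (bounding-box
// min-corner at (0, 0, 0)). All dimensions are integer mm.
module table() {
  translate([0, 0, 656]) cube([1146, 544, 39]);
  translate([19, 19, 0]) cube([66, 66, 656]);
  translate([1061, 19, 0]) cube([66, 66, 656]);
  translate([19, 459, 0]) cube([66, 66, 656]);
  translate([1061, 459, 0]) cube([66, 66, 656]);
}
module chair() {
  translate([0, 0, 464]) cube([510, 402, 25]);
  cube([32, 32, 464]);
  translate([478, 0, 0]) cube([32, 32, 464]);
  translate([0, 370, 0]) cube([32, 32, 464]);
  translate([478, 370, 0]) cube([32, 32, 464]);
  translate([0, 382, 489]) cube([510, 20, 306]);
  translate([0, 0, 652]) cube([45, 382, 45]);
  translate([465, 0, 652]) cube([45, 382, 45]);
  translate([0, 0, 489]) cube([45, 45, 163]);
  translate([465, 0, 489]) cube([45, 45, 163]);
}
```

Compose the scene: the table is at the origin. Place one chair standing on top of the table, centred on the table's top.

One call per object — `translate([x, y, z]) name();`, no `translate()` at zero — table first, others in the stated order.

table();
translate([318, 71, 695]) chair();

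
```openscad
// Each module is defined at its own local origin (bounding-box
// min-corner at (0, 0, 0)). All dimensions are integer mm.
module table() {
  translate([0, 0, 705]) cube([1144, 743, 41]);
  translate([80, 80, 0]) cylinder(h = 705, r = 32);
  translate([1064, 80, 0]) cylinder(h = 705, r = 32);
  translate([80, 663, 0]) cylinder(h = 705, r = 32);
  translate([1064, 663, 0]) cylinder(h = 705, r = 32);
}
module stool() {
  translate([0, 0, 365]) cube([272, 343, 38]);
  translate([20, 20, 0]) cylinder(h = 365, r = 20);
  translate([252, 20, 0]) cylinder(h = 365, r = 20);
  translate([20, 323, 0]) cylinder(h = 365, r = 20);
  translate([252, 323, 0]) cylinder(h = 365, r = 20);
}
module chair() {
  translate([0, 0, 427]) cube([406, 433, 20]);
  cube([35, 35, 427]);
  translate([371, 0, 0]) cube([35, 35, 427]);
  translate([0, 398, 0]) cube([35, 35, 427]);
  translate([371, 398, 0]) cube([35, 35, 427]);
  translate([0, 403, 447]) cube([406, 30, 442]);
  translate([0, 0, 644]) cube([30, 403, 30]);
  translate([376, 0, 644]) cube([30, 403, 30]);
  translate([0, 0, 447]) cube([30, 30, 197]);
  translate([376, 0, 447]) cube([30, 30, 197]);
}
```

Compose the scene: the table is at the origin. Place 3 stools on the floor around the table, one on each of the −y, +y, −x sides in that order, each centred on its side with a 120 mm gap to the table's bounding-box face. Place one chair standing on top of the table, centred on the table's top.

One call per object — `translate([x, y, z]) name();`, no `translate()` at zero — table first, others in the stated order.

table();
translate([436, -463, 0]) stool();
translate([436, 863, 0]) stool();
translate([-392, 200, 0]) stool();
translate([369, 155, 746]) chair();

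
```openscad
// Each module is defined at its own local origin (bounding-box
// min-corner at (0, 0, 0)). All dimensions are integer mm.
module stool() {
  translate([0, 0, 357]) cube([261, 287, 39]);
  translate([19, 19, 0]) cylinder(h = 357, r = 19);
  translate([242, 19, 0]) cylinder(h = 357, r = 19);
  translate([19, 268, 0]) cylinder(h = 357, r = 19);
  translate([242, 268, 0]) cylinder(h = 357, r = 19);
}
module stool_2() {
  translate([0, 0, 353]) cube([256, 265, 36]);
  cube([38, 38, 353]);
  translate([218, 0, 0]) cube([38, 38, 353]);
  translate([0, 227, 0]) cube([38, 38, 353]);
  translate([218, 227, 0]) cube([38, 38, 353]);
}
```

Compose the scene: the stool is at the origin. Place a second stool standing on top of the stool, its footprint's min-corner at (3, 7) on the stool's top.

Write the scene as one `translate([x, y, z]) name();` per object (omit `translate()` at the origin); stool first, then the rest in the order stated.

stool();
translate([3, 7, 396]) stool_2();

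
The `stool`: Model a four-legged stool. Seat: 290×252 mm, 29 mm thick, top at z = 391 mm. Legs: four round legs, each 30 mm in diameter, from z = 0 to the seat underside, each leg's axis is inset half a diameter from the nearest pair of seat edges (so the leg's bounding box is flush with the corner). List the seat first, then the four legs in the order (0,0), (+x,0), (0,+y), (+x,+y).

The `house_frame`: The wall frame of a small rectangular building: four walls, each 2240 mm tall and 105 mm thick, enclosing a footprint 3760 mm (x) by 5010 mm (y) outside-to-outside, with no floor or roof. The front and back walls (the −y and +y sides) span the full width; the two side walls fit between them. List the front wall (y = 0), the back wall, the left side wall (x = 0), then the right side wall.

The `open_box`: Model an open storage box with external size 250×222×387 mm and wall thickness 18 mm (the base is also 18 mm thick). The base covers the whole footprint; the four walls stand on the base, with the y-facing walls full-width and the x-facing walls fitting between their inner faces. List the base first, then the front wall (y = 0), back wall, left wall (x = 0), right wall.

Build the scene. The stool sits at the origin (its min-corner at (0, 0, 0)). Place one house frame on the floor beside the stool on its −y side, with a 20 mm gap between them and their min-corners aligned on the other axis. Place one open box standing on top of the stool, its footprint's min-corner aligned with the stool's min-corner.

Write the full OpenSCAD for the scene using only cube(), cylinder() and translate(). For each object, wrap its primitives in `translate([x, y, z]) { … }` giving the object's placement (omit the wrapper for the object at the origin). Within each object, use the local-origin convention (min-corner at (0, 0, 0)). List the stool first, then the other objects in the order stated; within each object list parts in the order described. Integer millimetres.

translate([0, 0, 362]) cube([290, 252, 29]);
translate([15, 15, 0]) cylinder(h = 362, r = 15);
translate([275, 15, 0]) cylinder(h = 362, r = 15);
translate([15, 237, 0]) cylinder(h = 362, r = 15);
translate([275, 237, 0]) cylinder(h = 362, r = 15);
translate([0, -5030, 0]) {
  cube([3760, 105, 2240]);
  translate([0, 4905, 0]) cube([3760, 105, 2240]);
  translate([0, 105, 0]) cube([105, 4800, 2240]);
  translate([3655, 105, 0]) cube([105, 4800, 2240]);
}
translate([0, 0, 391]) {
  cube([250, 222, 18]);
  translate([0, 0, 18]) cube([250, 18, 369]);
  translate([0, 204, 18]) cube([250, 18, 369]);
  translate([0, 18, 18]) cube([18, 186, 369]);
  translate([232, 18, 18]) cube([18, 186, 369]);
}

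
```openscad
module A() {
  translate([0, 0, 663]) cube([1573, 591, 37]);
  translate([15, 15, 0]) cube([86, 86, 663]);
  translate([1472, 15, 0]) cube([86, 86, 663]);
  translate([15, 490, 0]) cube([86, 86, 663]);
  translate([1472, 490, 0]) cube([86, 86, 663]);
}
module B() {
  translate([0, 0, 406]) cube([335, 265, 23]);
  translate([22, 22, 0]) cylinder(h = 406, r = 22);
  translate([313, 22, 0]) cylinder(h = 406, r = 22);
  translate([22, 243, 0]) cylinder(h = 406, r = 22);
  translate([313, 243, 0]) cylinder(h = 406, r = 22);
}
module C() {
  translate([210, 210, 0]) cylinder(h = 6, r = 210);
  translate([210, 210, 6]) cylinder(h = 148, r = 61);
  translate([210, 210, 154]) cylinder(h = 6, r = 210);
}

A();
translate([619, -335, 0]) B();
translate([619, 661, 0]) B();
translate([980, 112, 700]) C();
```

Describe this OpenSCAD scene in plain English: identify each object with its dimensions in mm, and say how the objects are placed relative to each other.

A is a table with a 1573×591 mm rectangular top, 37 mm thick, top surface at z = 700 mm, supported by four 86×86 mm square legs, each inset 15 mm from the nearest pair of top edges, running from the floor.

B is a four-legged stool. The seat is 335×265 mm, 23 mm thick, top at z = 429 mm. It stands on four round legs, each 44 mm in diameter, from z = 0 to the seat underside, each leg's axis is inset half a diameter from the nearest pair of seat edges (so the leg's bounding box is flush with the corner).

C is a spool: two coaxial disc flanges of radius 210 mm and thickness 6 mm, joined by a core cylinder of radius 61 mm and height 148 mm. The lower flange rests on z = 0 and the three cylinders share a vertical axis.

Two stools sit around the table at the −y, +y sides. The spool is on top of the table.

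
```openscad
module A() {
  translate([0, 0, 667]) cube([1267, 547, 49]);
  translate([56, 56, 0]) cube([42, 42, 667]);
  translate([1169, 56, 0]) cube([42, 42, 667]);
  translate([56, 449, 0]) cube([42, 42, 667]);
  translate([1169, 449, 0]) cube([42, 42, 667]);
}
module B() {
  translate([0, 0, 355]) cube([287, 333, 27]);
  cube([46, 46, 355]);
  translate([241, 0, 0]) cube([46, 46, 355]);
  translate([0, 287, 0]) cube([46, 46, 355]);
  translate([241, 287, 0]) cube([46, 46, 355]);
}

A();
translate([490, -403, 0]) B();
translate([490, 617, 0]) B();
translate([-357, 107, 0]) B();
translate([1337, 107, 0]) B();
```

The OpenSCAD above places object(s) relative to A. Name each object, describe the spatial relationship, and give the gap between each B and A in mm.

A is a table. B is a stool. Four stools sit around the table at the −y, +y, −x, +x sides. The gap between each stool and the table is 70 mm.

Each stool's nearest face is 70 mm from the table's bounding box.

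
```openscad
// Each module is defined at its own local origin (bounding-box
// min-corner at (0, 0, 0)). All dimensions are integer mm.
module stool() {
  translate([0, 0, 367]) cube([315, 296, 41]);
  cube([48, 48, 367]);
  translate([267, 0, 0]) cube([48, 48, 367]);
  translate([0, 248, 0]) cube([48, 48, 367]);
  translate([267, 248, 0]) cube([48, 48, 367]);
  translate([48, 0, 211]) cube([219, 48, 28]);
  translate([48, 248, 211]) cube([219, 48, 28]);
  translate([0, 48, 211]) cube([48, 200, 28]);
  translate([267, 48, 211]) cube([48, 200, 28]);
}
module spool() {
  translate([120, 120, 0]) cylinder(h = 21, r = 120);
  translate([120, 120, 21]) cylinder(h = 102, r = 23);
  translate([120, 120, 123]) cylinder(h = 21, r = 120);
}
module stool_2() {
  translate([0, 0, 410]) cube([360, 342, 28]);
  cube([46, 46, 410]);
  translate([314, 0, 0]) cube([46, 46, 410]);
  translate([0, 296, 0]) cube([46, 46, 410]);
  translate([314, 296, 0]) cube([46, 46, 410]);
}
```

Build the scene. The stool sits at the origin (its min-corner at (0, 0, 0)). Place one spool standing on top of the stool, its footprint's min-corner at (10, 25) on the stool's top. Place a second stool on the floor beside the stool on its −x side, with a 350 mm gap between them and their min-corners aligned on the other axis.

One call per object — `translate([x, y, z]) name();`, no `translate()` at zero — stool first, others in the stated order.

stool();
translate([10, 25, 408]) spool();
translate([-710, 0, 0]) stool_2();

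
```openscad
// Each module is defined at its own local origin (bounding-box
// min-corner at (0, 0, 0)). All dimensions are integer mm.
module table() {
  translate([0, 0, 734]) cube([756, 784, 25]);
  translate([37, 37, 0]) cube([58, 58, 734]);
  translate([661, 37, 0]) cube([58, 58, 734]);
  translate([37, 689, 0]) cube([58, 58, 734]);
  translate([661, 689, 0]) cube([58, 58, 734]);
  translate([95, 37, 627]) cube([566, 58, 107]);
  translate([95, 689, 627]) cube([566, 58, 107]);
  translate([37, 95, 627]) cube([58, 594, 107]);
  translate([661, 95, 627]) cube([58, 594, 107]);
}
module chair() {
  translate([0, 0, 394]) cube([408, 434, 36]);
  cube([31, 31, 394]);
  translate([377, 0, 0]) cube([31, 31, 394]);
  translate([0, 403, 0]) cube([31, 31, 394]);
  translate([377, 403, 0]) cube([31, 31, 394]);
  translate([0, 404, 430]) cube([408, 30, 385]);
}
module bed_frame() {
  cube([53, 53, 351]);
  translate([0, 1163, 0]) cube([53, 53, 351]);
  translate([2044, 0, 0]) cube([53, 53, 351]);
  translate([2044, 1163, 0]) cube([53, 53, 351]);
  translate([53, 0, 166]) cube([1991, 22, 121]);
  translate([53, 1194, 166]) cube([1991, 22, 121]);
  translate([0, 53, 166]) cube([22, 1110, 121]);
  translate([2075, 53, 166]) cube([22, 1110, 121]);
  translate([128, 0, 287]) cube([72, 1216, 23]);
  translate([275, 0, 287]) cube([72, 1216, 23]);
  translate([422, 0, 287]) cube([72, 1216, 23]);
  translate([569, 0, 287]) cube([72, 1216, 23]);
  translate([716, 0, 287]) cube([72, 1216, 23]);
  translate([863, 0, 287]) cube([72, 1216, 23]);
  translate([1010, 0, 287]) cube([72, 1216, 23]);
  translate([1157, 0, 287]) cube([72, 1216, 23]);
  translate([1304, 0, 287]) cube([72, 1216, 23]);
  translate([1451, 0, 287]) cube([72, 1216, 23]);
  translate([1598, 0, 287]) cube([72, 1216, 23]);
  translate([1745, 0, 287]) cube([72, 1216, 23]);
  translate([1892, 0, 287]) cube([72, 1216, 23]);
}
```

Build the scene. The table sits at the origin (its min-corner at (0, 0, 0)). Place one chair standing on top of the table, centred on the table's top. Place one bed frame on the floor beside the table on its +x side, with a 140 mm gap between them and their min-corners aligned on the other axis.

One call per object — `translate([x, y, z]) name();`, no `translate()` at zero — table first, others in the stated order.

table();
translate([174, 175, 759]) chair();
translate([896, 0, 0]) bed_frame();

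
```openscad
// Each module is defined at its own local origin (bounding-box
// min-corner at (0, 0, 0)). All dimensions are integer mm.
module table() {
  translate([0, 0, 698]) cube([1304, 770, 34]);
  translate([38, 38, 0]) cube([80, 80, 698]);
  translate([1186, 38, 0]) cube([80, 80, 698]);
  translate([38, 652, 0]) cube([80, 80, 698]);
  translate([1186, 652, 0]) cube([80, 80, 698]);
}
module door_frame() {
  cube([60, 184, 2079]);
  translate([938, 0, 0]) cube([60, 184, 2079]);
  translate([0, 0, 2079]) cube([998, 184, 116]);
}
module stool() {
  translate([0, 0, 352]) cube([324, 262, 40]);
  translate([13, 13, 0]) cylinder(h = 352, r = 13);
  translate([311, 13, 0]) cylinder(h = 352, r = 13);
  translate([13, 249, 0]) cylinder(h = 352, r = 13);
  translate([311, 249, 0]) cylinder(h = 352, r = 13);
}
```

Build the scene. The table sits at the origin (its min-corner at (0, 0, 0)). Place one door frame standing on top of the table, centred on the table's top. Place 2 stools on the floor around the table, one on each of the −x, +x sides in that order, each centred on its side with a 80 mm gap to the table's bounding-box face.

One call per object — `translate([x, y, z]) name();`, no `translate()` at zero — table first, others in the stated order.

table();
translate([153, 293, 732]) door_frame();
translate([-404, 254, 0]) stool();
translate([1384, 254, 0]) stool();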